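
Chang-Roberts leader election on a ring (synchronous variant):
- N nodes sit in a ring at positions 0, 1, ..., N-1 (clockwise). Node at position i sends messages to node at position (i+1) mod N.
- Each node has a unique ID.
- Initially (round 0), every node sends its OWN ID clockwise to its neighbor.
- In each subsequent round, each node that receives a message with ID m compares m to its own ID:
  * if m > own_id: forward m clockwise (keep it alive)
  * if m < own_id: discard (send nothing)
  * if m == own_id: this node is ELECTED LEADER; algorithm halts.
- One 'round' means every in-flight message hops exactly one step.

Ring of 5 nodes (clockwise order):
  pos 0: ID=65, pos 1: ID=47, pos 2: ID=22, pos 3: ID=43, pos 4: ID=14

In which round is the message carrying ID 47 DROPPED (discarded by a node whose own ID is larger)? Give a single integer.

Round 1: pos1(id47) recv 65: fwd; pos2(id22) recv 47: fwd; pos3(id43) recv 22: drop; pos4(id14) recv 43: fwd; pos0(id65) recv 14: drop
Round 2: pos2(id22) recv 65: fwd; pos3(id43) recv 47: fwd; pos0(id65) recv 43: drop
Round 3: pos3(id43) recv 65: fwd; pos4(id14) recv 47: fwd
Round 4: pos4(id14) recv 65: fwd; pos0(id65) recv 47: drop
Round 5: pos0(id65) recv 65: ELECTED
Message ID 47 originates at pos 1; dropped at pos 0 in round 4

Answer: 4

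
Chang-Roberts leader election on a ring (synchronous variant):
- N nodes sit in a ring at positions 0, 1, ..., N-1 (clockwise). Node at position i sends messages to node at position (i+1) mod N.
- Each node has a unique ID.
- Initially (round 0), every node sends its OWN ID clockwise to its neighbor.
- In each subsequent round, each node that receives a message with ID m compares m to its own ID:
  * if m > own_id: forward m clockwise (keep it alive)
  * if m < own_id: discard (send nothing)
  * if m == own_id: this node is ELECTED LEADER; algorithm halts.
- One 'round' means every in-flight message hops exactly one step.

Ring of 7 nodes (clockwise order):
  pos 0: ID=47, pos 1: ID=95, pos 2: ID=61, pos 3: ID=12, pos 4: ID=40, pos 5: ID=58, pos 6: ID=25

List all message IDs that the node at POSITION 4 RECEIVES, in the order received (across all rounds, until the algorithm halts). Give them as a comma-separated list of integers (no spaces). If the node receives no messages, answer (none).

Answer: 12,61,95

Derivation:
Round 1: pos1(id95) recv 47: drop; pos2(id61) recv 95: fwd; pos3(id12) recv 61: fwd; pos4(id40) recv 12: drop; pos5(id58) recv 40: drop; pos6(id25) recv 58: fwd; pos0(id47) recv 25: drop
Round 2: pos3(id12) recv 95: fwd; pos4(id40) recv 61: fwd; pos0(id47) recv 58: fwd
Round 3: pos4(id40) recv 95: fwd; pos5(id58) recv 61: fwd; pos1(id95) recv 58: drop
Round 4: pos5(id58) recv 95: fwd; pos6(id25) recv 61: fwd
Round 5: pos6(id25) recv 95: fwd; pos0(id47) recv 61: fwd
Round 6: pos0(id47) recv 95: fwd; pos1(id95) recv 61: drop
Round 7: pos1(id95) recv 95: ELECTED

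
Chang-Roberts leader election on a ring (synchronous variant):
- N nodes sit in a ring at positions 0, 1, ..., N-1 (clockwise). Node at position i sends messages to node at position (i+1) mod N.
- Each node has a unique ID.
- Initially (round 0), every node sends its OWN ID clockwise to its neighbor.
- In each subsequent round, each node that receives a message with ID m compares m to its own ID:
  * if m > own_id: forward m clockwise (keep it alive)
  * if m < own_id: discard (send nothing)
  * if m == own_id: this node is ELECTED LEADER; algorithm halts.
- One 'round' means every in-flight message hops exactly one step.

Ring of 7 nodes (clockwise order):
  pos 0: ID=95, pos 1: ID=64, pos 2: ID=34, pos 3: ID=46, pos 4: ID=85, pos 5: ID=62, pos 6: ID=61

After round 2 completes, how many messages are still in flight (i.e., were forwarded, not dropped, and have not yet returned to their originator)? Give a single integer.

Round 1: pos1(id64) recv 95: fwd; pos2(id34) recv 64: fwd; pos3(id46) recv 34: drop; pos4(id85) recv 46: drop; pos5(id62) recv 85: fwd; pos6(id61) recv 62: fwd; pos0(id95) recv 61: drop
Round 2: pos2(id34) recv 95: fwd; pos3(id46) recv 64: fwd; pos6(id61) recv 85: fwd; pos0(id95) recv 62: drop
After round 2: 3 messages still in flight

Answer: 3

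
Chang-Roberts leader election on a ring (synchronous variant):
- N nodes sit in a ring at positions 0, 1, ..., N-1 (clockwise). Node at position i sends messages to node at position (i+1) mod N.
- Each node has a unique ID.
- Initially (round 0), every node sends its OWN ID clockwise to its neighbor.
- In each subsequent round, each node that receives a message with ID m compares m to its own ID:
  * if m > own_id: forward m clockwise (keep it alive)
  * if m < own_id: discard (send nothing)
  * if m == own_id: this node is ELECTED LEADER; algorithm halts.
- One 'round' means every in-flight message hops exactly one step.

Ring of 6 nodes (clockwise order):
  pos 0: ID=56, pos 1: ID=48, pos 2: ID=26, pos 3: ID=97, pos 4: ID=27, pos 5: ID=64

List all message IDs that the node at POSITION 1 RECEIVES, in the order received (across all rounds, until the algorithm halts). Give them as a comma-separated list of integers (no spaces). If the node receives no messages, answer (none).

Answer: 56,64,97

Derivation:
Round 1: pos1(id48) recv 56: fwd; pos2(id26) recv 48: fwd; pos3(id97) recv 26: drop; pos4(id27) recv 97: fwd; pos5(id64) recv 27: drop; pos0(id56) recv 64: fwd
Round 2: pos2(id26) recv 56: fwd; pos3(id97) recv 48: drop; pos5(id64) recv 97: fwd; pos1(id48) recv 64: fwd
Round 3: pos3(id97) recv 56: drop; pos0(id56) recv 97: fwd; pos2(id26) recv 64: fwd
Round 4: pos1(id48) recv 97: fwd; pos3(id97) recv 64: drop
Round 5: pos2(id26) recv 97: fwd
Round 6: pos3(id97) recv 97: ELECTED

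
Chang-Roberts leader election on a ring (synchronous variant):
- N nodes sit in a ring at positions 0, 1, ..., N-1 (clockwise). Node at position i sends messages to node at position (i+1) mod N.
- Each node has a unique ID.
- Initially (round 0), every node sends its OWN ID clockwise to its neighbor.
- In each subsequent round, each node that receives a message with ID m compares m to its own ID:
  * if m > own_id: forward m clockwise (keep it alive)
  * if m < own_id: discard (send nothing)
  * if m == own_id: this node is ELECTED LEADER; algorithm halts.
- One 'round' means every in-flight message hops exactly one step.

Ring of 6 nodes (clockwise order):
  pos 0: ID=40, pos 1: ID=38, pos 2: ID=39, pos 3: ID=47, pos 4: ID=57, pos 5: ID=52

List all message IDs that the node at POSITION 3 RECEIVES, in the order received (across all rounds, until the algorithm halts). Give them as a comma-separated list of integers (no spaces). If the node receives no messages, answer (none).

Answer: 39,40,52,57

Derivation:
Round 1: pos1(id38) recv 40: fwd; pos2(id39) recv 38: drop; pos3(id47) recv 39: drop; pos4(id57) recv 47: drop; pos5(id52) recv 57: fwd; pos0(id40) recv 52: fwd
Round 2: pos2(id39) recv 40: fwd; pos0(id40) recv 57: fwd; pos1(id38) recv 52: fwd
Round 3: pos3(id47) recv 40: drop; pos1(id38) recv 57: fwd; pos2(id39) recv 52: fwd
Round 4: pos2(id39) recv 57: fwd; pos3(id47) recv 52: fwd
Round 5: pos3(id47) recv 57: fwd; pos4(id57) recv 52: drop
Round 6: pos4(id57) recv 57: ELECTED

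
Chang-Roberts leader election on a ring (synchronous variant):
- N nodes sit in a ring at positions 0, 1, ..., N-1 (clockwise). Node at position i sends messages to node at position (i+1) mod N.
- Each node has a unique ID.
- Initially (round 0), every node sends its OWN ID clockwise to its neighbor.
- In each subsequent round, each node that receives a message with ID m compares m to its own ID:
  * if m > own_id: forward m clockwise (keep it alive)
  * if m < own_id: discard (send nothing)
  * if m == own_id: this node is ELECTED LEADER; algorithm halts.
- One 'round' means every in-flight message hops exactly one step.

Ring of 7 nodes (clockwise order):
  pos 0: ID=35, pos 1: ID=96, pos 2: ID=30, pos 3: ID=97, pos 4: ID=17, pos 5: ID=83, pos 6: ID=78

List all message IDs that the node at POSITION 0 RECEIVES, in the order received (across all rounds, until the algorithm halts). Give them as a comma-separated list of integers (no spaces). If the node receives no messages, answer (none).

Round 1: pos1(id96) recv 35: drop; pos2(id30) recv 96: fwd; pos3(id97) recv 30: drop; pos4(id17) recv 97: fwd; pos5(id83) recv 17: drop; pos6(id78) recv 83: fwd; pos0(id35) recv 78: fwd
Round 2: pos3(id97) recv 96: drop; pos5(id83) recv 97: fwd; pos0(id35) recv 83: fwd; pos1(id96) recv 78: drop
Round 3: pos6(id78) recv 97: fwd; pos1(id96) recv 83: drop
Round 4: pos0(id35) recv 97: fwd
Round 5: pos1(id96) recv 97: fwd
Round 6: pos2(id30) recv 97: fwd
Round 7: pos3(id97) recv 97: ELECTED

Answer: 78,83,97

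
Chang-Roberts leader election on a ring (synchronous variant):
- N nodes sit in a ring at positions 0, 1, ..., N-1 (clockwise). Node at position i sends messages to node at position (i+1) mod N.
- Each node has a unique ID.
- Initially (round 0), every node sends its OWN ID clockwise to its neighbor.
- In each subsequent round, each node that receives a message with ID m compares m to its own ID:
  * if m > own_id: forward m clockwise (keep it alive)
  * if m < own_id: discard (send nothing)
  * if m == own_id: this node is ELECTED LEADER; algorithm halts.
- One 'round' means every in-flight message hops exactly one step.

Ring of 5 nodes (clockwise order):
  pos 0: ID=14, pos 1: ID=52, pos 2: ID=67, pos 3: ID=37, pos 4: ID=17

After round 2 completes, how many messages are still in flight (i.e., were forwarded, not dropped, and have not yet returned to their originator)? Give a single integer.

Answer: 2

Derivation:
Round 1: pos1(id52) recv 14: drop; pos2(id67) recv 52: drop; pos3(id37) recv 67: fwd; pos4(id17) recv 37: fwd; pos0(id14) recv 17: fwd
Round 2: pos4(id17) recv 67: fwd; pos0(id14) recv 37: fwd; pos1(id52) recv 17: drop
After round 2: 2 messages still in flight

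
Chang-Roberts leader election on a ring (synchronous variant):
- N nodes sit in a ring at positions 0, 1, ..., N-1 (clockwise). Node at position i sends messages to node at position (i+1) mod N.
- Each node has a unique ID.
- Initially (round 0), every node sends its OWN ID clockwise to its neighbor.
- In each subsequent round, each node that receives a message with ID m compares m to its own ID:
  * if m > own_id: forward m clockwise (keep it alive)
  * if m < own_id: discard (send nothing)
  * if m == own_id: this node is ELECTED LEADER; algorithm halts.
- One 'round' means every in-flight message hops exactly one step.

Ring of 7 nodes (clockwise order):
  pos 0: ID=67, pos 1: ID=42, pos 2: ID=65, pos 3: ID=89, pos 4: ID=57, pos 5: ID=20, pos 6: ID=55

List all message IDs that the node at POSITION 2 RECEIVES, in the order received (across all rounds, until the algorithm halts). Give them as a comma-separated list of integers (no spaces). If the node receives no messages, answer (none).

Answer: 42,67,89

Derivation:
Round 1: pos1(id42) recv 67: fwd; pos2(id65) recv 42: drop; pos3(id89) recv 65: drop; pos4(id57) recv 89: fwd; pos5(id20) recv 57: fwd; pos6(id55) recv 20: drop; pos0(id67) recv 55: drop
Round 2: pos2(id65) recv 67: fwd; pos5(id20) recv 89: fwd; pos6(id55) recv 57: fwd
Round 3: pos3(id89) recv 67: drop; pos6(id55) recv 89: fwd; pos0(id67) recv 57: drop
Round 4: pos0(id67) recv 89: fwd
Round 5: pos1(id42) recv 89: fwd
Round 6: pos2(id65) recv 89: fwd
Round 7: pos3(id89) recv 89: ELECTED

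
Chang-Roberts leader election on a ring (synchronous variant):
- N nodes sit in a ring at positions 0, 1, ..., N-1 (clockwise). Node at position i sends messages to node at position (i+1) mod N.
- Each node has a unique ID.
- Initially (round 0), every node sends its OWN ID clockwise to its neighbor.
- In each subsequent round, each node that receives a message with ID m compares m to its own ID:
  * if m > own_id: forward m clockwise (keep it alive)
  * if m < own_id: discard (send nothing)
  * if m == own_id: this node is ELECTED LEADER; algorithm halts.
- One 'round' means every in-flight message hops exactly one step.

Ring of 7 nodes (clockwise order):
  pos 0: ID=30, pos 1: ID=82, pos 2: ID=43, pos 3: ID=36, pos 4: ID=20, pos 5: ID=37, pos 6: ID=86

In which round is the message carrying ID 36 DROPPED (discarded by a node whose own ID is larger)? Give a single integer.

Round 1: pos1(id82) recv 30: drop; pos2(id43) recv 82: fwd; pos3(id36) recv 43: fwd; pos4(id20) recv 36: fwd; pos5(id37) recv 20: drop; pos6(id86) recv 37: drop; pos0(id30) recv 86: fwd
Round 2: pos3(id36) recv 82: fwd; pos4(id20) recv 43: fwd; pos5(id37) recv 36: drop; pos1(id82) recv 86: fwd
Round 3: pos4(id20) recv 82: fwd; pos5(id37) recv 43: fwd; pos2(id43) recv 86: fwd
Round 4: pos5(id37) recv 82: fwd; pos6(id86) recv 43: drop; pos3(id36) recv 86: fwd
Round 5: pos6(id86) recv 82: drop; pos4(id20) recv 86: fwd
Round 6: pos5(id37) recv 86: fwd
Round 7: pos6(id86) recv 86: ELECTED
Message ID 36 originates at pos 3; dropped at pos 5 in round 2

Answer: 2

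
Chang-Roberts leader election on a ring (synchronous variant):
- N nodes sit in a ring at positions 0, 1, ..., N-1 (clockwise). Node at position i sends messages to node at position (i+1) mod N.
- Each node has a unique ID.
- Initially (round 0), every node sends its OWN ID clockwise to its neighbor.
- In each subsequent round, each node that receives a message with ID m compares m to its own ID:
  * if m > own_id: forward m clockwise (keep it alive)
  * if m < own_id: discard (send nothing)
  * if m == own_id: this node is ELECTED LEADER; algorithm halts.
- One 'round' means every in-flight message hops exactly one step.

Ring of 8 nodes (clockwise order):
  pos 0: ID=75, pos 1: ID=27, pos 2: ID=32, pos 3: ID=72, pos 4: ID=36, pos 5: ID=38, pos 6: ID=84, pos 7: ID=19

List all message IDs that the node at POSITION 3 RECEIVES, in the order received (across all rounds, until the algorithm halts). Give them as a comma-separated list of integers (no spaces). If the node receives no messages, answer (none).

Answer: 32,75,84

Derivation:
Round 1: pos1(id27) recv 75: fwd; pos2(id32) recv 27: drop; pos3(id72) recv 32: drop; pos4(id36) recv 72: fwd; pos5(id38) recv 36: drop; pos6(id84) recv 38: drop; pos7(id19) recv 84: fwd; pos0(id75) recv 19: drop
Round 2: pos2(id32) recv 75: fwd; pos5(id38) recv 72: fwd; pos0(id75) recv 84: fwd
Round 3: pos3(id72) recv 75: fwd; pos6(id84) recv 72: drop; pos1(id27) recv 84: fwd
Round 4: pos4(id36) recv 75: fwd; pos2(id32) recv 84: fwd
Round 5: pos5(id38) recv 75: fwd; pos3(id72) recv 84: fwd
Round 6: pos6(id84) recv 75: drop; pos4(id36) recv 84: fwd
Round 7: pos5(id38) recv 84: fwd
Round 8: pos6(id84) recv 84: ELECTED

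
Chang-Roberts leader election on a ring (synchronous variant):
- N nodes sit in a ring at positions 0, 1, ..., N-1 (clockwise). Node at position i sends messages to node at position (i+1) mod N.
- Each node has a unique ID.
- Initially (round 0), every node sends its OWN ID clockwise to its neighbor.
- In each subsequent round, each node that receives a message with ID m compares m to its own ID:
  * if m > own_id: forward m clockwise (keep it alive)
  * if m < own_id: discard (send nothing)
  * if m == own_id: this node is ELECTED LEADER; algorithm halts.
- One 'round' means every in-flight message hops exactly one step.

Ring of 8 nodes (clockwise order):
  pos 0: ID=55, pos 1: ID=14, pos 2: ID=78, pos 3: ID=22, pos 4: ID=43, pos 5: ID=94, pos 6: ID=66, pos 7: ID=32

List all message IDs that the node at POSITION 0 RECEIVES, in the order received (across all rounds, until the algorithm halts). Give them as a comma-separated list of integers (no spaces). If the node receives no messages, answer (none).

Round 1: pos1(id14) recv 55: fwd; pos2(id78) recv 14: drop; pos3(id22) recv 78: fwd; pos4(id43) recv 22: drop; pos5(id94) recv 43: drop; pos6(id66) recv 94: fwd; pos7(id32) recv 66: fwd; pos0(id55) recv 32: drop
Round 2: pos2(id78) recv 55: drop; pos4(id43) recv 78: fwd; pos7(id32) recv 94: fwd; pos0(id55) recv 66: fwd
Round 3: pos5(id94) recv 78: drop; pos0(id55) recv 94: fwd; pos1(id14) recv 66: fwd
Round 4: pos1(id14) recv 94: fwd; pos2(id78) recv 66: drop
Round 5: pos2(id78) recv 94: fwd
Round 6: pos3(id22) recv 94: fwd
Round 7: pos4(id43) recv 94: fwd
Round 8: pos5(id94) recv 94: ELECTED

Answer: 32,66,94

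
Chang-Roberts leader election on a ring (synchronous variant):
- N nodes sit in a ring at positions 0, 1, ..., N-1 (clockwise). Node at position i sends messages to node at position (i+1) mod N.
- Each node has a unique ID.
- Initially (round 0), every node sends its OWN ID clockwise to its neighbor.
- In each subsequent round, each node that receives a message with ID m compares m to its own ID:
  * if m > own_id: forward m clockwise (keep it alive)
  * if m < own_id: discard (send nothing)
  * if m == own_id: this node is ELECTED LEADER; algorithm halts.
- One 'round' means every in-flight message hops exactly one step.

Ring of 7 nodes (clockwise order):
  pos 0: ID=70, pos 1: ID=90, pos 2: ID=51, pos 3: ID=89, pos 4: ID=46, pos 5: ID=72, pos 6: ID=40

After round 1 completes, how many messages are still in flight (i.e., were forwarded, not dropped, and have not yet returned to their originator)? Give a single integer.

Answer: 3

Derivation:
Round 1: pos1(id90) recv 70: drop; pos2(id51) recv 90: fwd; pos3(id89) recv 51: drop; pos4(id46) recv 89: fwd; pos5(id72) recv 46: drop; pos6(id40) recv 72: fwd; pos0(id70) recv 40: drop
After round 1: 3 messages still in flight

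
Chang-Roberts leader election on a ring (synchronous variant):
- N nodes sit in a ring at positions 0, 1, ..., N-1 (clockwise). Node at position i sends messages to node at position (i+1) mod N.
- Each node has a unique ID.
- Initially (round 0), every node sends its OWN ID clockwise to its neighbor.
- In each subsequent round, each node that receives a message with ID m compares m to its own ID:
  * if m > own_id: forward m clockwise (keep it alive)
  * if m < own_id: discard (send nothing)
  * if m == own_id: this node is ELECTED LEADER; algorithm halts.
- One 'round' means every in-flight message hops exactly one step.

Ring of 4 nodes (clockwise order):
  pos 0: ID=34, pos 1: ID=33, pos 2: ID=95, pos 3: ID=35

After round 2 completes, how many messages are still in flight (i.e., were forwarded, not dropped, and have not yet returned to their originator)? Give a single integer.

Answer: 2

Derivation:
Round 1: pos1(id33) recv 34: fwd; pos2(id95) recv 33: drop; pos3(id35) recv 95: fwd; pos0(id34) recv 35: fwd
Round 2: pos2(id95) recv 34: drop; pos0(id34) recv 95: fwd; pos1(id33) recv 35: fwd
After round 2: 2 messages still in flight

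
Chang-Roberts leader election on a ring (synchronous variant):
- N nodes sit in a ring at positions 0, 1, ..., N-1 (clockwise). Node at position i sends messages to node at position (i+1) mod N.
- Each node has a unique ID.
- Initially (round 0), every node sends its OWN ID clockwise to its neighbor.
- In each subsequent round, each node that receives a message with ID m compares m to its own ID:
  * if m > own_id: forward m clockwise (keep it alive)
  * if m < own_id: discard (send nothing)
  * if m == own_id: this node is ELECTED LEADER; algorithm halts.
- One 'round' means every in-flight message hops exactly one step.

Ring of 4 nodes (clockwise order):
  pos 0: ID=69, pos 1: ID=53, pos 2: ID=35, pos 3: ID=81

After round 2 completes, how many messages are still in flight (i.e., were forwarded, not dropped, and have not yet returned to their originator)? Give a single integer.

Answer: 2

Derivation:
Round 1: pos1(id53) recv 69: fwd; pos2(id35) recv 53: fwd; pos3(id81) recv 35: drop; pos0(id69) recv 81: fwd
Round 2: pos2(id35) recv 69: fwd; pos3(id81) recv 53: drop; pos1(id53) recv 81: fwd
After round 2: 2 messages still in flight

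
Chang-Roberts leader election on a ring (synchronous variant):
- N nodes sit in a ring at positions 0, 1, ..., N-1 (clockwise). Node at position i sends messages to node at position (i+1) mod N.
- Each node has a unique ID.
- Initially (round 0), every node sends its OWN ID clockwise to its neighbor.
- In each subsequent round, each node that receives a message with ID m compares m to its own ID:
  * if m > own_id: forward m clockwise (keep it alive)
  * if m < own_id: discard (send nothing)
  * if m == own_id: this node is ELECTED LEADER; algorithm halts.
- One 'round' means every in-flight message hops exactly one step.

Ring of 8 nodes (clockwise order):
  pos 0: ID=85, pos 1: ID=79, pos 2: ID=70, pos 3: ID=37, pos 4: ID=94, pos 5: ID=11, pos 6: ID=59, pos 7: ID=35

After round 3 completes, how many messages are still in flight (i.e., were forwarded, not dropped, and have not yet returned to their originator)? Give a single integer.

Answer: 2

Derivation:
Round 1: pos1(id79) recv 85: fwd; pos2(id70) recv 79: fwd; pos3(id37) recv 70: fwd; pos4(id94) recv 37: drop; pos5(id11) recv 94: fwd; pos6(id59) recv 11: drop; pos7(id35) recv 59: fwd; pos0(id85) recv 35: drop
Round 2: pos2(id70) recv 85: fwd; pos3(id37) recv 79: fwd; pos4(id94) recv 70: drop; pos6(id59) recv 94: fwd; pos0(id85) recv 59: drop
Round 3: pos3(id37) recv 85: fwd; pos4(id94) recv 79: drop; pos7(id35) recv 94: fwd
After round 3: 2 messages still in flight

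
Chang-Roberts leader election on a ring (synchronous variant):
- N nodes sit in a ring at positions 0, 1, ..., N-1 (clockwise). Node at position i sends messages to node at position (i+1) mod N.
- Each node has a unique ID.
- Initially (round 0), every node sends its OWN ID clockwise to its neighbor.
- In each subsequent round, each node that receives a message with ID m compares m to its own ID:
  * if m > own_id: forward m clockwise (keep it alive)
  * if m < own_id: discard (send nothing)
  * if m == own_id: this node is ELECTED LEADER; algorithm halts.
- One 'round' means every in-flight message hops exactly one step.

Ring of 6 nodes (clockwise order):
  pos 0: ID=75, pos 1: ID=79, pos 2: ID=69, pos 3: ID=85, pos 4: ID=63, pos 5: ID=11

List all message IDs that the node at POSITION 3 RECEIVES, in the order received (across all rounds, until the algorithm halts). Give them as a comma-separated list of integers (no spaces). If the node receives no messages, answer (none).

Round 1: pos1(id79) recv 75: drop; pos2(id69) recv 79: fwd; pos3(id85) recv 69: drop; pos4(id63) recv 85: fwd; pos5(id11) recv 63: fwd; pos0(id75) recv 11: drop
Round 2: pos3(id85) recv 79: drop; pos5(id11) recv 85: fwd; pos0(id75) recv 63: drop
Round 3: pos0(id75) recv 85: fwd
Round 4: pos1(id79) recv 85: fwd
Round 5: pos2(id69) recv 85: fwd
Round 6: pos3(id85) recv 85: ELECTED

Answer: 69,79,85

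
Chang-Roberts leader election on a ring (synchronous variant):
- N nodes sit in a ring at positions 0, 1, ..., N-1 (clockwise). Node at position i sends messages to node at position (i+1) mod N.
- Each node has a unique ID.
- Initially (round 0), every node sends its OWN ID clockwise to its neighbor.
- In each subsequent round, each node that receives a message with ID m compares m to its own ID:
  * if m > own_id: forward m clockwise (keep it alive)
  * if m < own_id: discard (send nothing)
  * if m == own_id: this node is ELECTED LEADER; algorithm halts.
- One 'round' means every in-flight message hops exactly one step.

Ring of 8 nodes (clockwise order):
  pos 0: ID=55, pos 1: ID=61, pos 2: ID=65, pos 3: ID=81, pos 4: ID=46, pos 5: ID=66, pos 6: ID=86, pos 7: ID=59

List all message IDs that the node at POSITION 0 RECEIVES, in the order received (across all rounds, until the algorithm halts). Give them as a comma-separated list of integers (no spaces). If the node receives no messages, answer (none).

Round 1: pos1(id61) recv 55: drop; pos2(id65) recv 61: drop; pos3(id81) recv 65: drop; pos4(id46) recv 81: fwd; pos5(id66) recv 46: drop; pos6(id86) recv 66: drop; pos7(id59) recv 86: fwd; pos0(id55) recv 59: fwd
Round 2: pos5(id66) recv 81: fwd; pos0(id55) recv 86: fwd; pos1(id61) recv 59: drop
Round 3: pos6(id86) recv 81: drop; pos1(id61) recv 86: fwd
Round 4: pos2(id65) recv 86: fwd
Round 5: pos3(id81) recv 86: fwd
Round 6: pos4(id46) recv 86: fwd
Round 7: pos5(id66) recv 86: fwd
Round 8: pos6(id86) recv 86: ELECTED

Answer: 59,86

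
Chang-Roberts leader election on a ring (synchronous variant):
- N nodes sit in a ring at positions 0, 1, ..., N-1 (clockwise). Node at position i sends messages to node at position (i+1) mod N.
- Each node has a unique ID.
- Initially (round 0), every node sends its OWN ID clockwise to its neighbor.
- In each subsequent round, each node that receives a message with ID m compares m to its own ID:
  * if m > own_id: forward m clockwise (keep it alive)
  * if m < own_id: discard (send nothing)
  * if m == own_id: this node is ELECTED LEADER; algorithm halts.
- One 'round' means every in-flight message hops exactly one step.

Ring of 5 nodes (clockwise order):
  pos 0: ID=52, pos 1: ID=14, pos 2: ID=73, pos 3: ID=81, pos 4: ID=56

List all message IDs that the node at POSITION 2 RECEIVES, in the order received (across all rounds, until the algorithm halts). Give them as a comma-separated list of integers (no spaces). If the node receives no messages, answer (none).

Round 1: pos1(id14) recv 52: fwd; pos2(id73) recv 14: drop; pos3(id81) recv 73: drop; pos4(id56) recv 81: fwd; pos0(id52) recv 56: fwd
Round 2: pos2(id73) recv 52: drop; pos0(id52) recv 81: fwd; pos1(id14) recv 56: fwd
Round 3: pos1(id14) recv 81: fwd; pos2(id73) recv 56: drop
Round 4: pos2(id73) recv 81: fwd
Round 5: pos3(id81) recv 81: ELECTED

Answer: 14,52,56,81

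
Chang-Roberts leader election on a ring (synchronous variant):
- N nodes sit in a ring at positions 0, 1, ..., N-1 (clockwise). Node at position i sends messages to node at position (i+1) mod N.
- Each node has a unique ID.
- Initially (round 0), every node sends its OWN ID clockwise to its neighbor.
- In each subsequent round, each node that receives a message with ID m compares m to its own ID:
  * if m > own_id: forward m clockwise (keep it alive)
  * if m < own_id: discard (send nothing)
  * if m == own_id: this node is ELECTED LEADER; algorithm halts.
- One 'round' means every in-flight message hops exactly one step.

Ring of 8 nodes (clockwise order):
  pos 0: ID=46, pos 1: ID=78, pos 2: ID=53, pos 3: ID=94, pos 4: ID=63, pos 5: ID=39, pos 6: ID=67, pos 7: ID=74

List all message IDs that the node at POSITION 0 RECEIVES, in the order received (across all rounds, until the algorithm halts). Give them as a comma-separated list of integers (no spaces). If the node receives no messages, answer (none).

Answer: 74,94

Derivation:
Round 1: pos1(id78) recv 46: drop; pos2(id53) recv 78: fwd; pos3(id94) recv 53: drop; pos4(id63) recv 94: fwd; pos5(id39) recv 63: fwd; pos6(id67) recv 39: drop; pos7(id74) recv 67: drop; pos0(id46) recv 74: fwd
Round 2: pos3(id94) recv 78: drop; pos5(id39) recv 94: fwd; pos6(id67) recv 63: drop; pos1(id78) recv 74: drop
Round 3: pos6(id67) recv 94: fwd
Round 4: pos7(id74) recv 94: fwd
Round 5: pos0(id46) recv 94: fwd
Round 6: pos1(id78) recv 94: fwd
Round 7: pos2(id53) recv 94: fwd
Round 8: pos3(id94) recv 94: ELECTED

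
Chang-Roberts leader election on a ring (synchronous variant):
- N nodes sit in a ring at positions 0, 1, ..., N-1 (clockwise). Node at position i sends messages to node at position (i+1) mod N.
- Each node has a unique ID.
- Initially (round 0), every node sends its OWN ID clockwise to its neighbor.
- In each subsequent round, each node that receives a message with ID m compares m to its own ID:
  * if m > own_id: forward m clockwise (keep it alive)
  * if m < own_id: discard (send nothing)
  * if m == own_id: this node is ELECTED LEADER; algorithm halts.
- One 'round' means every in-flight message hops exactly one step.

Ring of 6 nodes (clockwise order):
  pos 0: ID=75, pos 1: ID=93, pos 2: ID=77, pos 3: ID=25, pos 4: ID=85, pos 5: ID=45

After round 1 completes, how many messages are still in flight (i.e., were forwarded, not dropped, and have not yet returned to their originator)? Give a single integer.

Answer: 3

Derivation:
Round 1: pos1(id93) recv 75: drop; pos2(id77) recv 93: fwd; pos3(id25) recv 77: fwd; pos4(id85) recv 25: drop; pos5(id45) recv 85: fwd; pos0(id75) recv 45: drop
After round 1: 3 messages still in flight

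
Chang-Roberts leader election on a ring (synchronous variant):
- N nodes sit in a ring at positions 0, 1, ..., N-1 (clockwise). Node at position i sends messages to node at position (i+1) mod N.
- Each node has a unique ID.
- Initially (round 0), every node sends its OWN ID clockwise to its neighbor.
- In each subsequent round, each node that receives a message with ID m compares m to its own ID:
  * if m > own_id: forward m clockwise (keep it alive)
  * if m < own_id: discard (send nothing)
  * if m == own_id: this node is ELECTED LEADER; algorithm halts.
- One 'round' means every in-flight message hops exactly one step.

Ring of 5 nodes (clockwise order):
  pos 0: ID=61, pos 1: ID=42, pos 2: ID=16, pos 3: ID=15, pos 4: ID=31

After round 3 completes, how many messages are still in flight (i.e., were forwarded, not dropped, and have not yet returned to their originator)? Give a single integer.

Round 1: pos1(id42) recv 61: fwd; pos2(id16) recv 42: fwd; pos3(id15) recv 16: fwd; pos4(id31) recv 15: drop; pos0(id61) recv 31: drop
Round 2: pos2(id16) recv 61: fwd; pos3(id15) recv 42: fwd; pos4(id31) recv 16: drop
Round 3: pos3(id15) recv 61: fwd; pos4(id31) recv 42: fwd
After round 3: 2 messages still in flight

Answer: 2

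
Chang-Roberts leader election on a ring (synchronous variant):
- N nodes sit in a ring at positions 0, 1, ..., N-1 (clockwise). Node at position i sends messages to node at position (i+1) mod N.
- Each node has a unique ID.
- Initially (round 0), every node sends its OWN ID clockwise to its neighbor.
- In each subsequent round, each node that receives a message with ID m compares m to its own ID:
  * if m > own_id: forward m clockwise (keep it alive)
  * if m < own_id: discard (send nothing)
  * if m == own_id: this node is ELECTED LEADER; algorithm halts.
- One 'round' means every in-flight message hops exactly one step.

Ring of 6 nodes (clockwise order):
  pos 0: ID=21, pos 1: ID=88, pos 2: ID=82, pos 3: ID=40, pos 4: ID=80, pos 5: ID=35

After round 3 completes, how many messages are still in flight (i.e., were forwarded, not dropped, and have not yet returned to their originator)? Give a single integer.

Answer: 2

Derivation:
Round 1: pos1(id88) recv 21: drop; pos2(id82) recv 88: fwd; pos3(id40) recv 82: fwd; pos4(id80) recv 40: drop; pos5(id35) recv 80: fwd; pos0(id21) recv 35: fwd
Round 2: pos3(id40) recv 88: fwd; pos4(id80) recv 82: fwd; pos0(id21) recv 80: fwd; pos1(id88) recv 35: drop
Round 3: pos4(id80) recv 88: fwd; pos5(id35) recv 82: fwd; pos1(id88) recv 80: drop
After round 3: 2 messages still in flight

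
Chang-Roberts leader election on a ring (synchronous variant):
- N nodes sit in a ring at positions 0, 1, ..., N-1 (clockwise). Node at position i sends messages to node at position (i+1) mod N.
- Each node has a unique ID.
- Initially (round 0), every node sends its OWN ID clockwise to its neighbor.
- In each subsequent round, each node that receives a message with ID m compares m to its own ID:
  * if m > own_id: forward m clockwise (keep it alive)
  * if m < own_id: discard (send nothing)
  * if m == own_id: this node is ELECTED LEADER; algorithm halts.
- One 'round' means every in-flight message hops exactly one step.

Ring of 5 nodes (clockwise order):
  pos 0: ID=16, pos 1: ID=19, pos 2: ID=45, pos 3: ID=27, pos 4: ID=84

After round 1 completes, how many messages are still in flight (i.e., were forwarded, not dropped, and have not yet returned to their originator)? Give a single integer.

Answer: 2

Derivation:
Round 1: pos1(id19) recv 16: drop; pos2(id45) recv 19: drop; pos3(id27) recv 45: fwd; pos4(id84) recv 27: drop; pos0(id16) recv 84: fwd
After round 1: 2 messages still in flight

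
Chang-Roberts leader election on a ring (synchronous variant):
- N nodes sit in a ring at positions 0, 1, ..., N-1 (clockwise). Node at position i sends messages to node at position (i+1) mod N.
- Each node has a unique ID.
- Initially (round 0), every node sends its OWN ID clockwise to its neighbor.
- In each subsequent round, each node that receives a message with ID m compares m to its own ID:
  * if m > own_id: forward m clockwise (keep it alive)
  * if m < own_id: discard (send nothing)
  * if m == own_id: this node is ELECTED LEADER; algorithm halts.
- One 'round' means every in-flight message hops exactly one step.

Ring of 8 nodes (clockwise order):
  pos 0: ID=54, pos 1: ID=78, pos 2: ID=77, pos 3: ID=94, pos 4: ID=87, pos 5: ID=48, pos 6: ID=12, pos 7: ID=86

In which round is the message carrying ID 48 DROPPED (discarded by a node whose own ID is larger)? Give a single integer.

Answer: 2

Derivation:
Round 1: pos1(id78) recv 54: drop; pos2(id77) recv 78: fwd; pos3(id94) recv 77: drop; pos4(id87) recv 94: fwd; pos5(id48) recv 87: fwd; pos6(id12) recv 48: fwd; pos7(id86) recv 12: drop; pos0(id54) recv 86: fwd
Round 2: pos3(id94) recv 78: drop; pos5(id48) recv 94: fwd; pos6(id12) recv 87: fwd; pos7(id86) recv 48: drop; pos1(id78) recv 86: fwd
Round 3: pos6(id12) recv 94: fwd; pos7(id86) recv 87: fwd; pos2(id77) recv 86: fwd
Round 4: pos7(id86) recv 94: fwd; pos0(id54) recv 87: fwd; pos3(id94) recv 86: drop
Round 5: pos0(id54) recv 94: fwd; pos1(id78) recv 87: fwd
Round 6: pos1(id78) recv 94: fwd; pos2(id77) recv 87: fwd
Round 7: pos2(id77) recv 94: fwd; pos3(id94) recv 87: drop
Round 8: pos3(id94) recv 94: ELECTED
Message ID 48 originates at pos 5; dropped at pos 7 in round 2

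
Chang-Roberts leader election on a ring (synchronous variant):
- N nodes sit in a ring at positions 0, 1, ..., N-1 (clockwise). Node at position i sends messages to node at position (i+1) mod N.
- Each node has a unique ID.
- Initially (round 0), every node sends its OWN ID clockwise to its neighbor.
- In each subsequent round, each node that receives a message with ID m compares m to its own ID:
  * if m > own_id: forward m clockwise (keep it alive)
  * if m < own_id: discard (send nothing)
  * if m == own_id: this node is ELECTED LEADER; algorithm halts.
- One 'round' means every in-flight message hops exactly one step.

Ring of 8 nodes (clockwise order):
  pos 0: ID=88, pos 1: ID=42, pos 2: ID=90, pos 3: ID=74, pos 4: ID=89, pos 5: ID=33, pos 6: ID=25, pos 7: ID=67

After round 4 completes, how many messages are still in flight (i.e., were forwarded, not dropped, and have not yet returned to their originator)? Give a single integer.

Round 1: pos1(id42) recv 88: fwd; pos2(id90) recv 42: drop; pos3(id74) recv 90: fwd; pos4(id89) recv 74: drop; pos5(id33) recv 89: fwd; pos6(id25) recv 33: fwd; pos7(id67) recv 25: drop; pos0(id88) recv 67: drop
Round 2: pos2(id90) recv 88: drop; pos4(id89) recv 90: fwd; pos6(id25) recv 89: fwd; pos7(id67) recv 33: drop
Round 3: pos5(id33) recv 90: fwd; pos7(id67) recv 89: fwd
Round 4: pos6(id25) recv 90: fwd; pos0(id88) recv 89: fwd
After round 4: 2 messages still in flight

Answer: 2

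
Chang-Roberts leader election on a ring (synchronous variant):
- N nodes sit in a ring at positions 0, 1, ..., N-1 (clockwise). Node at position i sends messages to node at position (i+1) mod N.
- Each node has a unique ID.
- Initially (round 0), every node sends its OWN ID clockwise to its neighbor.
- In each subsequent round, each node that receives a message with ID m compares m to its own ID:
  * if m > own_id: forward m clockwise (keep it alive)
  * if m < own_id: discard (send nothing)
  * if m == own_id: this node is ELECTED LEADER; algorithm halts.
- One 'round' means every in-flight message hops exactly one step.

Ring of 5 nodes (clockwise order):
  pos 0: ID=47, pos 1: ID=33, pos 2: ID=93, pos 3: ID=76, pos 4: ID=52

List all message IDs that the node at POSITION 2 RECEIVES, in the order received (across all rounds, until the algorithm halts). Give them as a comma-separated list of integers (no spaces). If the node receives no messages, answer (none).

Round 1: pos1(id33) recv 47: fwd; pos2(id93) recv 33: drop; pos3(id76) recv 93: fwd; pos4(id52) recv 76: fwd; pos0(id47) recv 52: fwd
Round 2: pos2(id93) recv 47: drop; pos4(id52) recv 93: fwd; pos0(id47) recv 76: fwd; pos1(id33) recv 52: fwd
Round 3: pos0(id47) recv 93: fwd; pos1(id33) recv 76: fwd; pos2(id93) recv 52: drop
Round 4: pos1(id33) recv 93: fwd; pos2(id93) recv 76: drop
Round 5: pos2(id93) recv 93: ELECTED

Answer: 33,47,52,76,93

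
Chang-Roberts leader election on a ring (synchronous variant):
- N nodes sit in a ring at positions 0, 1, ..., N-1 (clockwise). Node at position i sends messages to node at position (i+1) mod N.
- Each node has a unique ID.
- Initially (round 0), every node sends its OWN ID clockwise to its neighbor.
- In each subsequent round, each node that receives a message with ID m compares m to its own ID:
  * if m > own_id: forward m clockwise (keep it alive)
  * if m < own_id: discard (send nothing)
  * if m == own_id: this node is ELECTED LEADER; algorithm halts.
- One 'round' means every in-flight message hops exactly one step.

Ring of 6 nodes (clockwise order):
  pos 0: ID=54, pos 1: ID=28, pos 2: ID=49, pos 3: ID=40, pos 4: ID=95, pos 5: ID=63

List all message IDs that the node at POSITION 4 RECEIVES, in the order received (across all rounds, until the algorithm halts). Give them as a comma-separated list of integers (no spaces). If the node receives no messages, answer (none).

Answer: 40,49,54,63,95

Derivation:
Round 1: pos1(id28) recv 54: fwd; pos2(id49) recv 28: drop; pos3(id40) recv 49: fwd; pos4(id95) recv 40: drop; pos5(id63) recv 95: fwd; pos0(id54) recv 63: fwd
Round 2: pos2(id49) recv 54: fwd; pos4(id95) recv 49: drop; pos0(id54) recv 95: fwd; pos1(id28) recv 63: fwd
Round 3: pos3(id40) recv 54: fwd; pos1(id28) recv 95: fwd; pos2(id49) recv 63: fwd
Round 4: pos4(id95) recv 54: drop; pos2(id49) recv 95: fwd; pos3(id40) recv 63: fwd
Round 5: pos3(id40) recv 95: fwd; pos4(id95) recv 63: drop
Round 6: pos4(id95) recv 95: ELECTED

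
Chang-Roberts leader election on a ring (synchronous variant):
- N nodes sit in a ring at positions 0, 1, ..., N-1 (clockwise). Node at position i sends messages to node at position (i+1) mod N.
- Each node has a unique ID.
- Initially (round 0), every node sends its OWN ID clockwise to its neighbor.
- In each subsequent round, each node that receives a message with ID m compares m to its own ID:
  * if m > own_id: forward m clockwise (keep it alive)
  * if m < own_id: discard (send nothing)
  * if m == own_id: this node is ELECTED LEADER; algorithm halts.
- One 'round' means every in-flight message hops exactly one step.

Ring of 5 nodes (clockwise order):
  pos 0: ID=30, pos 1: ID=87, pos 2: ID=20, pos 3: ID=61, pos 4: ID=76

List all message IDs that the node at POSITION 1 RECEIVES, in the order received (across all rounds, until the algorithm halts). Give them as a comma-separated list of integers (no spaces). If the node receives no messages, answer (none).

Answer: 30,76,87

Derivation:
Round 1: pos1(id87) recv 30: drop; pos2(id20) recv 87: fwd; pos3(id61) recv 20: drop; pos4(id76) recv 61: drop; pos0(id30) recv 76: fwd
Round 2: pos3(id61) recv 87: fwd; pos1(id87) recv 76: drop
Round 3: pos4(id76) recv 87: fwd
Round 4: pos0(id30) recv 87: fwd
Round 5: pos1(id87) recv 87: ELECTED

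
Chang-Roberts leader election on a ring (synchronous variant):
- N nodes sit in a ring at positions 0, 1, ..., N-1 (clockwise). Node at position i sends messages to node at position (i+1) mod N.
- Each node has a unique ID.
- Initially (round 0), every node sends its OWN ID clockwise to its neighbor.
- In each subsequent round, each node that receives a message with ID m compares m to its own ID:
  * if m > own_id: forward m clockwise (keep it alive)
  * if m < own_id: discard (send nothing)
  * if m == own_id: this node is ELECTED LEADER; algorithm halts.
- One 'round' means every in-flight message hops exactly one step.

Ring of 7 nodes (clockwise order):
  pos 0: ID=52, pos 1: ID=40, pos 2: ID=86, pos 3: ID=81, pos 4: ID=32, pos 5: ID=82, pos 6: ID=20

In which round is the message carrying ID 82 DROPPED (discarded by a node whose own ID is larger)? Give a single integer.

Answer: 4

Derivation:
Round 1: pos1(id40) recv 52: fwd; pos2(id86) recv 40: drop; pos3(id81) recv 86: fwd; pos4(id32) recv 81: fwd; pos5(id82) recv 32: drop; pos6(id20) recv 82: fwd; pos0(id52) recv 20: drop
Round 2: pos2(id86) recv 52: drop; pos4(id32) recv 86: fwd; pos5(id82) recv 81: drop; pos0(id52) recv 82: fwd
Round 3: pos5(id82) recv 86: fwd; pos1(id40) recv 82: fwd
Round 4: pos6(id20) recv 86: fwd; pos2(id86) recv 82: drop
Round 5: pos0(id52) recv 86: fwd
Round 6: pos1(id40) recv 86: fwd
Round 7: pos2(id86) recv 86: ELECTED
Message ID 82 originates at pos 5; dropped at pos 2 in round 4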